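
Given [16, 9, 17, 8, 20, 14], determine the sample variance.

22

Step 1: Compute the mean: (16 + 9 + 17 + 8 + 20 + 14) / 6 = 14
Step 2: Compute squared deviations from the mean:
  (16 - 14)^2 = 4
  (9 - 14)^2 = 25
  (17 - 14)^2 = 9
  (8 - 14)^2 = 36
  (20 - 14)^2 = 36
  (14 - 14)^2 = 0
Step 3: Sum of squared deviations = 110
Step 4: Sample variance = 110 / 5 = 22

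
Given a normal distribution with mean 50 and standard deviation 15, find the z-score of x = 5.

-3

Step 1: Recall the z-score formula: z = (x - mu) / sigma
Step 2: Substitute values: z = (5 - 50) / 15
Step 3: z = -45 / 15 = -3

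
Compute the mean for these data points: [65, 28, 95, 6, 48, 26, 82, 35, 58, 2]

44.5

Step 1: Sum all values: 65 + 28 + 95 + 6 + 48 + 26 + 82 + 35 + 58 + 2 = 445
Step 2: Count the number of values: n = 10
Step 3: Mean = sum / n = 445 / 10 = 44.5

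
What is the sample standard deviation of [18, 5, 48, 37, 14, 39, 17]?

15.8204

Step 1: Compute the mean: 25.4286
Step 2: Sum of squared deviations from the mean: 1501.7143
Step 3: Sample variance = 1501.7143 / 6 = 250.2857
Step 4: Standard deviation = sqrt(250.2857) = 15.8204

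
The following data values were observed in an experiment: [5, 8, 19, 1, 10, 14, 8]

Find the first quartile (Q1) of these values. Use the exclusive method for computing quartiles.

5

Step 1: Sort the data: [1, 5, 8, 8, 10, 14, 19]
Step 2: n = 7
Step 3: Using the exclusive quartile method:
  Q1 = 5
  Q2 (median) = 8
  Q3 = 14
  IQR = Q3 - Q1 = 14 - 5 = 9
Step 4: Q1 = 5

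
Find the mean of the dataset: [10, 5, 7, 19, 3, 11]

9.1667

Step 1: Sum all values: 10 + 5 + 7 + 19 + 3 + 11 = 55
Step 2: Count the number of values: n = 6
Step 3: Mean = sum / n = 55 / 6 = 9.1667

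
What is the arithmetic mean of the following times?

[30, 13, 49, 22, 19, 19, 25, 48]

28.125

Step 1: Sum all values: 30 + 13 + 49 + 22 + 19 + 19 + 25 + 48 = 225
Step 2: Count the number of values: n = 8
Step 3: Mean = sum / n = 225 / 8 = 28.125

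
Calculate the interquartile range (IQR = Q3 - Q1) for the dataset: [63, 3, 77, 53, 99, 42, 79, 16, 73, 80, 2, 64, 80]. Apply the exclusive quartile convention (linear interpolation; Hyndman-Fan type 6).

50.5

Step 1: Sort the data: [2, 3, 16, 42, 53, 63, 64, 73, 77, 79, 80, 80, 99]
Step 2: n = 13
Step 3: Using the exclusive quartile method:
  Q1 = 29
  Q2 (median) = 64
  Q3 = 79.5
  IQR = Q3 - Q1 = 79.5 - 29 = 50.5
Step 4: IQR = 50.5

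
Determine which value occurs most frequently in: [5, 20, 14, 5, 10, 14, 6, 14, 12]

14

Step 1: Count the frequency of each value:
  5: appears 2 time(s)
  6: appears 1 time(s)
  10: appears 1 time(s)
  12: appears 1 time(s)
  14: appears 3 time(s)
  20: appears 1 time(s)
Step 2: The value 14 appears most frequently (3 times).
Step 3: Mode = 14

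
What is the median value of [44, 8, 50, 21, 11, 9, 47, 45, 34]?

34

Step 1: Sort the data in ascending order: [8, 9, 11, 21, 34, 44, 45, 47, 50]
Step 2: The number of values is n = 9.
Step 3: Since n is odd, the median is the middle value at position 5: 34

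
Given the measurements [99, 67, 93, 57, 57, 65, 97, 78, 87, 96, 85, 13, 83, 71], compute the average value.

74.8571

Step 1: Sum all values: 99 + 67 + 93 + 57 + 57 + 65 + 97 + 78 + 87 + 96 + 85 + 13 + 83 + 71 = 1048
Step 2: Count the number of values: n = 14
Step 3: Mean = sum / n = 1048 / 14 = 74.8571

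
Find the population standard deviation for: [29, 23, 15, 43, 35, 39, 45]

10.166

Step 1: Compute the mean: 32.7143
Step 2: Sum of squared deviations from the mean: 723.4286
Step 3: Population variance = 723.4286 / 7 = 103.3469
Step 4: Standard deviation = sqrt(103.3469) = 10.166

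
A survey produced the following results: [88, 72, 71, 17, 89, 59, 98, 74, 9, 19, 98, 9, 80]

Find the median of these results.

72

Step 1: Sort the data in ascending order: [9, 9, 17, 19, 59, 71, 72, 74, 80, 88, 89, 98, 98]
Step 2: The number of values is n = 13.
Step 3: Since n is odd, the median is the middle value at position 7: 72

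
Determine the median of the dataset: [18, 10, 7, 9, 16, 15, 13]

13

Step 1: Sort the data in ascending order: [7, 9, 10, 13, 15, 16, 18]
Step 2: The number of values is n = 7.
Step 3: Since n is odd, the median is the middle value at position 4: 13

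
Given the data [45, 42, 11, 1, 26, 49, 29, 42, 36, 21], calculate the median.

32.5

Step 1: Sort the data in ascending order: [1, 11, 21, 26, 29, 36, 42, 42, 45, 49]
Step 2: The number of values is n = 10.
Step 3: Since n is even, the median is the average of positions 5 and 6:
  Median = (29 + 36) / 2 = 32.5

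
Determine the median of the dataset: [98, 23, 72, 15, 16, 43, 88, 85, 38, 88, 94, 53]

62.5

Step 1: Sort the data in ascending order: [15, 16, 23, 38, 43, 53, 72, 85, 88, 88, 94, 98]
Step 2: The number of values is n = 12.
Step 3: Since n is even, the median is the average of positions 6 and 7:
  Median = (53 + 72) / 2 = 62.5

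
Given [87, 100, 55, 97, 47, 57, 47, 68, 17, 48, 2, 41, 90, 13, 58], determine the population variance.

840.6489

Step 1: Compute the mean: (87 + 100 + 55 + 97 + 47 + 57 + 47 + 68 + 17 + 48 + 2 + 41 + 90 + 13 + 58) / 15 = 55.1333
Step 2: Compute squared deviations from the mean:
  (87 - 55.1333)^2 = 1015.4844
  (100 - 55.1333)^2 = 2013.0178
  (55 - 55.1333)^2 = 0.0178
  (97 - 55.1333)^2 = 1752.8178
  (47 - 55.1333)^2 = 66.1511
  (57 - 55.1333)^2 = 3.4844
  (47 - 55.1333)^2 = 66.1511
  (68 - 55.1333)^2 = 165.5511
  (17 - 55.1333)^2 = 1454.1511
  (48 - 55.1333)^2 = 50.8844
  (2 - 55.1333)^2 = 2823.1511
  (41 - 55.1333)^2 = 199.7511
  (90 - 55.1333)^2 = 1215.6844
  (13 - 55.1333)^2 = 1775.2178
  (58 - 55.1333)^2 = 8.2178
Step 3: Sum of squared deviations = 12609.7333
Step 4: Population variance = 12609.7333 / 15 = 840.6489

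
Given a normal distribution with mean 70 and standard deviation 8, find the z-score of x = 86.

2

Step 1: Recall the z-score formula: z = (x - mu) / sigma
Step 2: Substitute values: z = (86 - 70) / 8
Step 3: z = 16 / 8 = 2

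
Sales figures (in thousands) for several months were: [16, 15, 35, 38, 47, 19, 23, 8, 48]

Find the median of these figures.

23

Step 1: Sort the data in ascending order: [8, 15, 16, 19, 23, 35, 38, 47, 48]
Step 2: The number of values is n = 9.
Step 3: Since n is odd, the median is the middle value at position 5: 23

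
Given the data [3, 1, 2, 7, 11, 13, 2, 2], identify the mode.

2

Step 1: Count the frequency of each value:
  1: appears 1 time(s)
  2: appears 3 time(s)
  3: appears 1 time(s)
  7: appears 1 time(s)
  11: appears 1 time(s)
  13: appears 1 time(s)
Step 2: The value 2 appears most frequently (3 times).
Step 3: Mode = 2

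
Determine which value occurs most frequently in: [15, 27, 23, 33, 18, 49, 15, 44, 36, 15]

15

Step 1: Count the frequency of each value:
  15: appears 3 time(s)
  18: appears 1 time(s)
  23: appears 1 time(s)
  27: appears 1 time(s)
  33: appears 1 time(s)
  36: appears 1 time(s)
  44: appears 1 time(s)
  49: appears 1 time(s)
Step 2: The value 15 appears most frequently (3 times).
Step 3: Mode = 15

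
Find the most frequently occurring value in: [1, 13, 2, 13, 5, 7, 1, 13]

13

Step 1: Count the frequency of each value:
  1: appears 2 time(s)
  2: appears 1 time(s)
  5: appears 1 time(s)
  7: appears 1 time(s)
  13: appears 3 time(s)
Step 2: The value 13 appears most frequently (3 times).
Step 3: Mode = 13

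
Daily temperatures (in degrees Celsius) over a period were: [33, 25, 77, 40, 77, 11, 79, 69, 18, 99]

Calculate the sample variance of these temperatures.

949.0667

Step 1: Compute the mean: (33 + 25 + 77 + 40 + 77 + 11 + 79 + 69 + 18 + 99) / 10 = 52.8
Step 2: Compute squared deviations from the mean:
  (33 - 52.8)^2 = 392.04
  (25 - 52.8)^2 = 772.84
  (77 - 52.8)^2 = 585.64
  (40 - 52.8)^2 = 163.84
  (77 - 52.8)^2 = 585.64
  (11 - 52.8)^2 = 1747.24
  (79 - 52.8)^2 = 686.44
  (69 - 52.8)^2 = 262.44
  (18 - 52.8)^2 = 1211.04
  (99 - 52.8)^2 = 2134.44
Step 3: Sum of squared deviations = 8541.6
Step 4: Sample variance = 8541.6 / 9 = 949.0667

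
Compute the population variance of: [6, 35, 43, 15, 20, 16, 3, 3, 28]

179.9506

Step 1: Compute the mean: (6 + 35 + 43 + 15 + 20 + 16 + 3 + 3 + 28) / 9 = 18.7778
Step 2: Compute squared deviations from the mean:
  (6 - 18.7778)^2 = 163.2716
  (35 - 18.7778)^2 = 263.1605
  (43 - 18.7778)^2 = 586.716
  (15 - 18.7778)^2 = 14.2716
  (20 - 18.7778)^2 = 1.4938
  (16 - 18.7778)^2 = 7.716
  (3 - 18.7778)^2 = 248.9383
  (3 - 18.7778)^2 = 248.9383
  (28 - 18.7778)^2 = 85.0494
Step 3: Sum of squared deviations = 1619.5556
Step 4: Population variance = 1619.5556 / 9 = 179.9506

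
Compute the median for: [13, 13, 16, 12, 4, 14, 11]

13

Step 1: Sort the data in ascending order: [4, 11, 12, 13, 13, 14, 16]
Step 2: The number of values is n = 7.
Step 3: Since n is odd, the median is the middle value at position 4: 13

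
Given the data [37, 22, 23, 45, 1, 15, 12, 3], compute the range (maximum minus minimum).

44

Step 1: Identify the maximum value: max = 45
Step 2: Identify the minimum value: min = 1
Step 3: Range = max - min = 45 - 1 = 44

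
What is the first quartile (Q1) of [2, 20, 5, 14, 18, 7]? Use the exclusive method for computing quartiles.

4.25

Step 1: Sort the data: [2, 5, 7, 14, 18, 20]
Step 2: n = 6
Step 3: Using the exclusive quartile method:
  Q1 = 4.25
  Q2 (median) = 10.5
  Q3 = 18.5
  IQR = Q3 - Q1 = 18.5 - 4.25 = 14.25
Step 4: Q1 = 4.25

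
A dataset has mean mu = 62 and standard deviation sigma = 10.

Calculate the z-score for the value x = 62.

0

Step 1: Recall the z-score formula: z = (x - mu) / sigma
Step 2: Substitute values: z = (62 - 62) / 10
Step 3: z = 0 / 10 = 0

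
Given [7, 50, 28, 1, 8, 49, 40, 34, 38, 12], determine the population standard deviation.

17.3612

Step 1: Compute the mean: 26.7
Step 2: Sum of squared deviations from the mean: 3014.1
Step 3: Population variance = 3014.1 / 10 = 301.41
Step 4: Standard deviation = sqrt(301.41) = 17.3612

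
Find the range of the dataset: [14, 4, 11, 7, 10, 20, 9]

16

Step 1: Identify the maximum value: max = 20
Step 2: Identify the minimum value: min = 4
Step 3: Range = max - min = 20 - 4 = 16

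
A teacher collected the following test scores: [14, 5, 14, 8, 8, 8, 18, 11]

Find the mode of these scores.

8

Step 1: Count the frequency of each value:
  5: appears 1 time(s)
  8: appears 3 time(s)
  11: appears 1 time(s)
  14: appears 2 time(s)
  18: appears 1 time(s)
Step 2: The value 8 appears most frequently (3 times).
Step 3: Mode = 8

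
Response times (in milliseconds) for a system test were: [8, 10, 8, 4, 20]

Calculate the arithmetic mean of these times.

10

Step 1: Sum all values: 8 + 10 + 8 + 4 + 20 = 50
Step 2: Count the number of values: n = 5
Step 3: Mean = sum / n = 50 / 5 = 10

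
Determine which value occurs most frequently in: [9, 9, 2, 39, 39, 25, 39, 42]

39

Step 1: Count the frequency of each value:
  2: appears 1 time(s)
  9: appears 2 time(s)
  25: appears 1 time(s)
  39: appears 3 time(s)
  42: appears 1 time(s)
Step 2: The value 39 appears most frequently (3 times).
Step 3: Mode = 39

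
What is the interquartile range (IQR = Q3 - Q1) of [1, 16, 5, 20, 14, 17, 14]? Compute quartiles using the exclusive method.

12

Step 1: Sort the data: [1, 5, 14, 14, 16, 17, 20]
Step 2: n = 7
Step 3: Using the exclusive quartile method:
  Q1 = 5
  Q2 (median) = 14
  Q3 = 17
  IQR = Q3 - Q1 = 17 - 5 = 12
Step 4: IQR = 12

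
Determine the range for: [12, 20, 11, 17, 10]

10

Step 1: Identify the maximum value: max = 20
Step 2: Identify the minimum value: min = 10
Step 3: Range = max - min = 20 - 10 = 10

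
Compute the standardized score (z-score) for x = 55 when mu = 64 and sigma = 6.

-1.5

Step 1: Recall the z-score formula: z = (x - mu) / sigma
Step 2: Substitute values: z = (55 - 64) / 6
Step 3: z = -9 / 6 = -1.5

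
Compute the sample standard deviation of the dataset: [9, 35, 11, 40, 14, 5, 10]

13.853

Step 1: Compute the mean: 17.7143
Step 2: Sum of squared deviations from the mean: 1151.4286
Step 3: Sample variance = 1151.4286 / 6 = 191.9048
Step 4: Standard deviation = sqrt(191.9048) = 13.853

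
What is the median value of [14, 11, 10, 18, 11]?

11

Step 1: Sort the data in ascending order: [10, 11, 11, 14, 18]
Step 2: The number of values is n = 5.
Step 3: Since n is odd, the median is the middle value at position 3: 11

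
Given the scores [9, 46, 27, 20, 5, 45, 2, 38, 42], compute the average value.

26

Step 1: Sum all values: 9 + 46 + 27 + 20 + 5 + 45 + 2 + 38 + 42 = 234
Step 2: Count the number of values: n = 9
Step 3: Mean = sum / n = 234 / 9 = 26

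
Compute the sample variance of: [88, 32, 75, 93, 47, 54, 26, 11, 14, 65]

875.8333

Step 1: Compute the mean: (88 + 32 + 75 + 93 + 47 + 54 + 26 + 11 + 14 + 65) / 10 = 50.5
Step 2: Compute squared deviations from the mean:
  (88 - 50.5)^2 = 1406.25
  (32 - 50.5)^2 = 342.25
  (75 - 50.5)^2 = 600.25
  (93 - 50.5)^2 = 1806.25
  (47 - 50.5)^2 = 12.25
  (54 - 50.5)^2 = 12.25
  (26 - 50.5)^2 = 600.25
  (11 - 50.5)^2 = 1560.25
  (14 - 50.5)^2 = 1332.25
  (65 - 50.5)^2 = 210.25
Step 3: Sum of squared deviations = 7882.5
Step 4: Sample variance = 7882.5 / 9 = 875.8333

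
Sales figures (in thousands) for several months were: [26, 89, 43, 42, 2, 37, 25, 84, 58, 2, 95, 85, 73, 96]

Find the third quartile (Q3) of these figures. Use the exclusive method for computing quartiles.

86

Step 1: Sort the data: [2, 2, 25, 26, 37, 42, 43, 58, 73, 84, 85, 89, 95, 96]
Step 2: n = 14
Step 3: Using the exclusive quartile method:
  Q1 = 25.75
  Q2 (median) = 50.5
  Q3 = 86
  IQR = Q3 - Q1 = 86 - 25.75 = 60.25
Step 4: Q3 = 86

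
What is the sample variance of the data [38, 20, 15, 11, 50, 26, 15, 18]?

179.8393

Step 1: Compute the mean: (38 + 20 + 15 + 11 + 50 + 26 + 15 + 18) / 8 = 24.125
Step 2: Compute squared deviations from the mean:
  (38 - 24.125)^2 = 192.5156
  (20 - 24.125)^2 = 17.0156
  (15 - 24.125)^2 = 83.2656
  (11 - 24.125)^2 = 172.2656
  (50 - 24.125)^2 = 669.5156
  (26 - 24.125)^2 = 3.5156
  (15 - 24.125)^2 = 83.2656
  (18 - 24.125)^2 = 37.5156
Step 3: Sum of squared deviations = 1258.875
Step 4: Sample variance = 1258.875 / 7 = 179.8393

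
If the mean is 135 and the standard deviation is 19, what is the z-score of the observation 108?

-1.4211

Step 1: Recall the z-score formula: z = (x - mu) / sigma
Step 2: Substitute values: z = (108 - 135) / 19
Step 3: z = -27 / 19 = -1.4211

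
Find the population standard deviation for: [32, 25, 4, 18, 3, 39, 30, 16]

12.1905

Step 1: Compute the mean: 20.875
Step 2: Sum of squared deviations from the mean: 1188.875
Step 3: Population variance = 1188.875 / 8 = 148.6094
Step 4: Standard deviation = sqrt(148.6094) = 12.1905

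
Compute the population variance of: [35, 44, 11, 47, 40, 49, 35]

140.7755

Step 1: Compute the mean: (35 + 44 + 11 + 47 + 40 + 49 + 35) / 7 = 37.2857
Step 2: Compute squared deviations from the mean:
  (35 - 37.2857)^2 = 5.2245
  (44 - 37.2857)^2 = 45.0816
  (11 - 37.2857)^2 = 690.9388
  (47 - 37.2857)^2 = 94.3673
  (40 - 37.2857)^2 = 7.3673
  (49 - 37.2857)^2 = 137.2245
  (35 - 37.2857)^2 = 5.2245
Step 3: Sum of squared deviations = 985.4286
Step 4: Population variance = 985.4286 / 7 = 140.7755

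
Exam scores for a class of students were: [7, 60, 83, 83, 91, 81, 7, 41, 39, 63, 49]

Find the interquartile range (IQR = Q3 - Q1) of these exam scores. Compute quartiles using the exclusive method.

44

Step 1: Sort the data: [7, 7, 39, 41, 49, 60, 63, 81, 83, 83, 91]
Step 2: n = 11
Step 3: Using the exclusive quartile method:
  Q1 = 39
  Q2 (median) = 60
  Q3 = 83
  IQR = Q3 - Q1 = 83 - 39 = 44
Step 4: IQR = 44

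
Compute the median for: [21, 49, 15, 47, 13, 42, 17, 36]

28.5

Step 1: Sort the data in ascending order: [13, 15, 17, 21, 36, 42, 47, 49]
Step 2: The number of values is n = 8.
Step 3: Since n is even, the median is the average of positions 4 and 5:
  Median = (21 + 36) / 2 = 28.5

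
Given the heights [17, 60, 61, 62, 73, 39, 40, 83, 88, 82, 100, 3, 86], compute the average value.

61.0769

Step 1: Sum all values: 17 + 60 + 61 + 62 + 73 + 39 + 40 + 83 + 88 + 82 + 100 + 3 + 86 = 794
Step 2: Count the number of values: n = 13
Step 3: Mean = sum / n = 794 / 13 = 61.0769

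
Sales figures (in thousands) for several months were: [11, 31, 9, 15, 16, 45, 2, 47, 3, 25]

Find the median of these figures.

15.5

Step 1: Sort the data in ascending order: [2, 3, 9, 11, 15, 16, 25, 31, 45, 47]
Step 2: The number of values is n = 10.
Step 3: Since n is even, the median is the average of positions 5 and 6:
  Median = (15 + 16) / 2 = 15.5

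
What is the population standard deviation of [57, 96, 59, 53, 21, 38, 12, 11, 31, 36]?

24.5406

Step 1: Compute the mean: 41.4
Step 2: Sum of squared deviations from the mean: 6022.4
Step 3: Population variance = 6022.4 / 10 = 602.24
Step 4: Standard deviation = sqrt(602.24) = 24.5406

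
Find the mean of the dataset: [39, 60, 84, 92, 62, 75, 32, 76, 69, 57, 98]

67.6364

Step 1: Sum all values: 39 + 60 + 84 + 92 + 62 + 75 + 32 + 76 + 69 + 57 + 98 = 744
Step 2: Count the number of values: n = 11
Step 3: Mean = sum / n = 744 / 11 = 67.6364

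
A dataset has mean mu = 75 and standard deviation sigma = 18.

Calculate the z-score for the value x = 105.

1.6667

Step 1: Recall the z-score formula: z = (x - mu) / sigma
Step 2: Substitute values: z = (105 - 75) / 18
Step 3: z = 30 / 18 = 1.6667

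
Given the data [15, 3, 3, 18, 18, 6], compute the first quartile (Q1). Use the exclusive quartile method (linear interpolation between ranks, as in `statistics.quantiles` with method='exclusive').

3

Step 1: Sort the data: [3, 3, 6, 15, 18, 18]
Step 2: n = 6
Step 3: Using the exclusive quartile method:
  Q1 = 3
  Q2 (median) = 10.5
  Q3 = 18
  IQR = Q3 - Q1 = 18 - 3 = 15
Step 4: Q1 = 3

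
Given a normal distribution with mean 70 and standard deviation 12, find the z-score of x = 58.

-1

Step 1: Recall the z-score formula: z = (x - mu) / sigma
Step 2: Substitute values: z = (58 - 70) / 12
Step 3: z = -12 / 12 = -1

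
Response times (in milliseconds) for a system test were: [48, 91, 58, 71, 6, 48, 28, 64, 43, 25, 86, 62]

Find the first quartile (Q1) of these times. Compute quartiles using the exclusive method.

31.75

Step 1: Sort the data: [6, 25, 28, 43, 48, 48, 58, 62, 64, 71, 86, 91]
Step 2: n = 12
Step 3: Using the exclusive quartile method:
  Q1 = 31.75
  Q2 (median) = 53
  Q3 = 69.25
  IQR = Q3 - Q1 = 69.25 - 31.75 = 37.5
Step 4: Q1 = 31.75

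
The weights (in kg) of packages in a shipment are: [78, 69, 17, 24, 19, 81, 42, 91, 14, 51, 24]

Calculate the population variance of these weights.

764.0496

Step 1: Compute the mean: (78 + 69 + 17 + 24 + 19 + 81 + 42 + 91 + 14 + 51 + 24) / 11 = 46.3636
Step 2: Compute squared deviations from the mean:
  (78 - 46.3636)^2 = 1000.8595
  (69 - 46.3636)^2 = 512.405
  (17 - 46.3636)^2 = 862.2231
  (24 - 46.3636)^2 = 500.1322
  (19 - 46.3636)^2 = 748.7686
  (81 - 46.3636)^2 = 1199.6777
  (42 - 46.3636)^2 = 19.0413
  (91 - 46.3636)^2 = 1992.405
  (14 - 46.3636)^2 = 1047.405
  (51 - 46.3636)^2 = 21.4959
  (24 - 46.3636)^2 = 500.1322
Step 3: Sum of squared deviations = 8404.5455
Step 4: Population variance = 8404.5455 / 11 = 764.0496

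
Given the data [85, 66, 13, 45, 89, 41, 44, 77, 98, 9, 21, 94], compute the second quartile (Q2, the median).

55.5

Step 1: Sort the data: [9, 13, 21, 41, 44, 45, 66, 77, 85, 89, 94, 98]
Step 2: n = 12
Step 3: Q2 is the median. Since n is even, it is the average of the values at positions 6 and 7:
  Q2 = (45 + 66) / 2 = 55.5
Step 4: Q2 = 55.5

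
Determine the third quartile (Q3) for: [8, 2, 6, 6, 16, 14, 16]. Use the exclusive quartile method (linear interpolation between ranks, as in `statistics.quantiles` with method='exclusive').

16

Step 1: Sort the data: [2, 6, 6, 8, 14, 16, 16]
Step 2: n = 7
Step 3: Using the exclusive quartile method:
  Q1 = 6
  Q2 (median) = 8
  Q3 = 16
  IQR = Q3 - Q1 = 16 - 6 = 10
Step 4: Q3 = 16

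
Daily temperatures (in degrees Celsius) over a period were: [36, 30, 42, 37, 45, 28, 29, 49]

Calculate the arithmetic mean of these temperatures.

37

Step 1: Sum all values: 36 + 30 + 42 + 37 + 45 + 28 + 29 + 49 = 296
Step 2: Count the number of values: n = 8
Step 3: Mean = sum / n = 296 / 8 = 37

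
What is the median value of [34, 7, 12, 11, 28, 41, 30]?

28

Step 1: Sort the data in ascending order: [7, 11, 12, 28, 30, 34, 41]
Step 2: The number of values is n = 7.
Step 3: Since n is odd, the median is the middle value at position 4: 28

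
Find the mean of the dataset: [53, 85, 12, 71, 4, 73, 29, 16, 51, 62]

45.6

Step 1: Sum all values: 53 + 85 + 12 + 71 + 4 + 73 + 29 + 16 + 51 + 62 = 456
Step 2: Count the number of values: n = 10
Step 3: Mean = sum / n = 456 / 10 = 45.6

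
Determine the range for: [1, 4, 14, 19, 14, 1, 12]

18

Step 1: Identify the maximum value: max = 19
Step 2: Identify the minimum value: min = 1
Step 3: Range = max - min = 19 - 1 = 18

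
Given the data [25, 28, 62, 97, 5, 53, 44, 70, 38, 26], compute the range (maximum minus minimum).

92

Step 1: Identify the maximum value: max = 97
Step 2: Identify the minimum value: min = 5
Step 3: Range = max - min = 97 - 5 = 92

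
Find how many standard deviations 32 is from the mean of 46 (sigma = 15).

-0.9333

Step 1: Recall the z-score formula: z = (x - mu) / sigma
Step 2: Substitute values: z = (32 - 46) / 15
Step 3: z = -14 / 15 = -0.9333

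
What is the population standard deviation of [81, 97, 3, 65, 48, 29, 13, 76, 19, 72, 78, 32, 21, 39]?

28.7314

Step 1: Compute the mean: 48.0714
Step 2: Sum of squared deviations from the mean: 11556.9286
Step 3: Population variance = 11556.9286 / 14 = 825.4949
Step 4: Standard deviation = sqrt(825.4949) = 28.7314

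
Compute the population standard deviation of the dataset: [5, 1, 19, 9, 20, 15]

7.0652

Step 1: Compute the mean: 11.5
Step 2: Sum of squared deviations from the mean: 299.5
Step 3: Population variance = 299.5 / 6 = 49.9167
Step 4: Standard deviation = sqrt(49.9167) = 7.0652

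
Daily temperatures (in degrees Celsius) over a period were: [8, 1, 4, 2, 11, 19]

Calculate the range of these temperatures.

18

Step 1: Identify the maximum value: max = 19
Step 2: Identify the minimum value: min = 1
Step 3: Range = max - min = 19 - 1 = 18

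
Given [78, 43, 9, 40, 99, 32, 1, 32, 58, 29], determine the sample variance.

882.7667

Step 1: Compute the mean: (78 + 43 + 9 + 40 + 99 + 32 + 1 + 32 + 58 + 29) / 10 = 42.1
Step 2: Compute squared deviations from the mean:
  (78 - 42.1)^2 = 1288.81
  (43 - 42.1)^2 = 0.81
  (9 - 42.1)^2 = 1095.61
  (40 - 42.1)^2 = 4.41
  (99 - 42.1)^2 = 3237.61
  (32 - 42.1)^2 = 102.01
  (1 - 42.1)^2 = 1689.21
  (32 - 42.1)^2 = 102.01
  (58 - 42.1)^2 = 252.81
  (29 - 42.1)^2 = 171.61
Step 3: Sum of squared deviations = 7944.9
Step 4: Sample variance = 7944.9 / 9 = 882.7667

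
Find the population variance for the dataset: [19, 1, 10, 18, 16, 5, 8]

40.5714

Step 1: Compute the mean: (19 + 1 + 10 + 18 + 16 + 5 + 8) / 7 = 11
Step 2: Compute squared deviations from the mean:
  (19 - 11)^2 = 64
  (1 - 11)^2 = 100
  (10 - 11)^2 = 1
  (18 - 11)^2 = 49
  (16 - 11)^2 = 25
  (5 - 11)^2 = 36
  (8 - 11)^2 = 9
Step 3: Sum of squared deviations = 284
Step 4: Population variance = 284 / 7 = 40.5714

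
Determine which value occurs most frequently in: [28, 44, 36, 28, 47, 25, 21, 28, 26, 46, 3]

28

Step 1: Count the frequency of each value:
  3: appears 1 time(s)
  21: appears 1 time(s)
  25: appears 1 time(s)
  26: appears 1 time(s)
  28: appears 3 time(s)
  36: appears 1 time(s)
  44: appears 1 time(s)
  46: appears 1 time(s)
  47: appears 1 time(s)
Step 2: The value 28 appears most frequently (3 times).
Step 3: Mode = 28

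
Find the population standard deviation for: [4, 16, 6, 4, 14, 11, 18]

5.3946

Step 1: Compute the mean: 10.4286
Step 2: Sum of squared deviations from the mean: 203.7143
Step 3: Population variance = 203.7143 / 7 = 29.102
Step 4: Standard deviation = sqrt(29.102) = 5.3946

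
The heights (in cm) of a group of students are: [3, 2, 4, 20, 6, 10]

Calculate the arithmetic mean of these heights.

7.5

Step 1: Sum all values: 3 + 2 + 4 + 20 + 6 + 10 = 45
Step 2: Count the number of values: n = 6
Step 3: Mean = sum / n = 45 / 6 = 7.5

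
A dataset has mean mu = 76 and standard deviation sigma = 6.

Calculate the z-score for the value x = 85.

1.5

Step 1: Recall the z-score formula: z = (x - mu) / sigma
Step 2: Substitute values: z = (85 - 76) / 6
Step 3: z = 9 / 6 = 1.5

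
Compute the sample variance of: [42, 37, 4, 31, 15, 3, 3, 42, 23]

275.1944

Step 1: Compute the mean: (42 + 37 + 4 + 31 + 15 + 3 + 3 + 42 + 23) / 9 = 22.2222
Step 2: Compute squared deviations from the mean:
  (42 - 22.2222)^2 = 391.1605
  (37 - 22.2222)^2 = 218.3827
  (4 - 22.2222)^2 = 332.0494
  (31 - 22.2222)^2 = 77.0494
  (15 - 22.2222)^2 = 52.1605
  (3 - 22.2222)^2 = 369.4938
  (3 - 22.2222)^2 = 369.4938
  (42 - 22.2222)^2 = 391.1605
  (23 - 22.2222)^2 = 0.6049
Step 3: Sum of squared deviations = 2201.5556
Step 4: Sample variance = 2201.5556 / 8 = 275.1944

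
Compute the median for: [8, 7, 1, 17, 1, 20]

7.5

Step 1: Sort the data in ascending order: [1, 1, 7, 8, 17, 20]
Step 2: The number of values is n = 6.
Step 3: Since n is even, the median is the average of positions 3 and 4:
  Median = (7 + 8) / 2 = 7.5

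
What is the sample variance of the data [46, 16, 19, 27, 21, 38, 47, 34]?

146.2857

Step 1: Compute the mean: (46 + 16 + 19 + 27 + 21 + 38 + 47 + 34) / 8 = 31
Step 2: Compute squared deviations from the mean:
  (46 - 31)^2 = 225
  (16 - 31)^2 = 225
  (19 - 31)^2 = 144
  (27 - 31)^2 = 16
  (21 - 31)^2 = 100
  (38 - 31)^2 = 49
  (47 - 31)^2 = 256
  (34 - 31)^2 = 9
Step 3: Sum of squared deviations = 1024
Step 4: Sample variance = 1024 / 7 = 146.2857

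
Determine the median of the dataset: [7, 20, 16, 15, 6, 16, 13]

15

Step 1: Sort the data in ascending order: [6, 7, 13, 15, 16, 16, 20]
Step 2: The number of values is n = 7.
Step 3: Since n is odd, the median is the middle value at position 4: 15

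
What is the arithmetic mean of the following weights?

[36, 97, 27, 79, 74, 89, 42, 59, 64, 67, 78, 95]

67.25

Step 1: Sum all values: 36 + 97 + 27 + 79 + 74 + 89 + 42 + 59 + 64 + 67 + 78 + 95 = 807
Step 2: Count the number of values: n = 12
Step 3: Mean = sum / n = 807 / 12 = 67.25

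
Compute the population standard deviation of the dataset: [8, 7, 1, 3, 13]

4.1761

Step 1: Compute the mean: 6.4
Step 2: Sum of squared deviations from the mean: 87.2
Step 3: Population variance = 87.2 / 5 = 17.44
Step 4: Standard deviation = sqrt(17.44) = 4.1761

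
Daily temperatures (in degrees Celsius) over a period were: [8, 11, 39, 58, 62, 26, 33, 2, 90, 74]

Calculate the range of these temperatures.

88

Step 1: Identify the maximum value: max = 90
Step 2: Identify the minimum value: min = 2
Step 3: Range = max - min = 90 - 2 = 88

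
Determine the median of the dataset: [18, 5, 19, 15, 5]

15

Step 1: Sort the data in ascending order: [5, 5, 15, 18, 19]
Step 2: The number of values is n = 5.
Step 3: Since n is odd, the median is the middle value at position 3: 15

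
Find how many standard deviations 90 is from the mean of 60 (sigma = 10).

3

Step 1: Recall the z-score formula: z = (x - mu) / sigma
Step 2: Substitute values: z = (90 - 60) / 10
Step 3: z = 30 / 10 = 3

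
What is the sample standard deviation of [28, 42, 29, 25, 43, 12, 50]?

13.0092

Step 1: Compute the mean: 32.7143
Step 2: Sum of squared deviations from the mean: 1015.4286
Step 3: Sample variance = 1015.4286 / 6 = 169.2381
Step 4: Standard deviation = sqrt(169.2381) = 13.0092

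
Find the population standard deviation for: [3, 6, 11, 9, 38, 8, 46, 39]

16.5529

Step 1: Compute the mean: 20
Step 2: Sum of squared deviations from the mean: 2192
Step 3: Population variance = 2192 / 8 = 274
Step 4: Standard deviation = sqrt(274) = 16.5529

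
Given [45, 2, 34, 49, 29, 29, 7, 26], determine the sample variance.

269.6964

Step 1: Compute the mean: (45 + 2 + 34 + 49 + 29 + 29 + 7 + 26) / 8 = 27.625
Step 2: Compute squared deviations from the mean:
  (45 - 27.625)^2 = 301.8906
  (2 - 27.625)^2 = 656.6406
  (34 - 27.625)^2 = 40.6406
  (49 - 27.625)^2 = 456.8906
  (29 - 27.625)^2 = 1.8906
  (29 - 27.625)^2 = 1.8906
  (7 - 27.625)^2 = 425.3906
  (26 - 27.625)^2 = 2.6406
Step 3: Sum of squared deviations = 1887.875
Step 4: Sample variance = 1887.875 / 7 = 269.6964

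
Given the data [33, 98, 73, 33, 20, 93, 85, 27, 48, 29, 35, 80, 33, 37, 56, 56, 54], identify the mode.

33

Step 1: Count the frequency of each value:
  20: appears 1 time(s)
  27: appears 1 time(s)
  29: appears 1 time(s)
  33: appears 3 time(s)
  35: appears 1 time(s)
  37: appears 1 time(s)
  48: appears 1 time(s)
  54: appears 1 time(s)
  56: appears 2 time(s)
  73: appears 1 time(s)
  80: appears 1 time(s)
  85: appears 1 time(s)
  93: appears 1 time(s)
  98: appears 1 time(s)
Step 2: The value 33 appears most frequently (3 times).
Step 3: Mode = 33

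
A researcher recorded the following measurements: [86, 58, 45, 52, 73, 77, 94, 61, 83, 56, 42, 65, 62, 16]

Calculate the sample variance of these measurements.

411.8242

Step 1: Compute the mean: (86 + 58 + 45 + 52 + 73 + 77 + 94 + 61 + 83 + 56 + 42 + 65 + 62 + 16) / 14 = 62.1429
Step 2: Compute squared deviations from the mean:
  (86 - 62.1429)^2 = 569.1633
  (58 - 62.1429)^2 = 17.1633
  (45 - 62.1429)^2 = 293.8776
  (52 - 62.1429)^2 = 102.8776
  (73 - 62.1429)^2 = 117.8776
  (77 - 62.1429)^2 = 220.7347
  (94 - 62.1429)^2 = 1014.8776
  (61 - 62.1429)^2 = 1.3061
  (83 - 62.1429)^2 = 435.0204
  (56 - 62.1429)^2 = 37.7347
  (42 - 62.1429)^2 = 405.7347
  (65 - 62.1429)^2 = 8.1633
  (62 - 62.1429)^2 = 0.0204
  (16 - 62.1429)^2 = 2129.1633
Step 3: Sum of squared deviations = 5353.7143
Step 4: Sample variance = 5353.7143 / 13 = 411.8242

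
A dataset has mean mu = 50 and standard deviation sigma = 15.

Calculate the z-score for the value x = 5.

-3

Step 1: Recall the z-score formula: z = (x - mu) / sigma
Step 2: Substitute values: z = (5 - 50) / 15
Step 3: z = -45 / 15 = -3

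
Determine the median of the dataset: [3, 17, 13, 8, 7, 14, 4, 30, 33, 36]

13.5

Step 1: Sort the data in ascending order: [3, 4, 7, 8, 13, 14, 17, 30, 33, 36]
Step 2: The number of values is n = 10.
Step 3: Since n is even, the median is the average of positions 5 and 6:
  Median = (13 + 14) / 2 = 13.5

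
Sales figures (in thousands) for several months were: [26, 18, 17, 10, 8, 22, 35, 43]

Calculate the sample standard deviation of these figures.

11.9873

Step 1: Compute the mean: 22.375
Step 2: Sum of squared deviations from the mean: 1005.875
Step 3: Sample variance = 1005.875 / 7 = 143.6964
Step 4: Standard deviation = sqrt(143.6964) = 11.9873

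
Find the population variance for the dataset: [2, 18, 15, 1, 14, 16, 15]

41.9592

Step 1: Compute the mean: (2 + 18 + 15 + 1 + 14 + 16 + 15) / 7 = 11.5714
Step 2: Compute squared deviations from the mean:
  (2 - 11.5714)^2 = 91.6122
  (18 - 11.5714)^2 = 41.3265
  (15 - 11.5714)^2 = 11.7551
  (1 - 11.5714)^2 = 111.7551
  (14 - 11.5714)^2 = 5.898
  (16 - 11.5714)^2 = 19.6122
  (15 - 11.5714)^2 = 11.7551
Step 3: Sum of squared deviations = 293.7143
Step 4: Population variance = 293.7143 / 7 = 41.9592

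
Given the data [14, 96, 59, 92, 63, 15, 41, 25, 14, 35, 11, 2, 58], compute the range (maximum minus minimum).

94

Step 1: Identify the maximum value: max = 96
Step 2: Identify the minimum value: min = 2
Step 3: Range = max - min = 96 - 2 = 94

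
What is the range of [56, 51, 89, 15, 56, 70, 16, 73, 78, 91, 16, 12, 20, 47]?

79

Step 1: Identify the maximum value: max = 91
Step 2: Identify the minimum value: min = 12
Step 3: Range = max - min = 91 - 12 = 79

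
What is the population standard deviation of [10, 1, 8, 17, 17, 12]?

5.5202

Step 1: Compute the mean: 10.8333
Step 2: Sum of squared deviations from the mean: 182.8333
Step 3: Population variance = 182.8333 / 6 = 30.4722
Step 4: Standard deviation = sqrt(30.4722) = 5.5202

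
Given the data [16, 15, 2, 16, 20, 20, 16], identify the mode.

16

Step 1: Count the frequency of each value:
  2: appears 1 time(s)
  15: appears 1 time(s)
  16: appears 3 time(s)
  20: appears 2 time(s)
Step 2: The value 16 appears most frequently (3 times).
Step 3: Mode = 16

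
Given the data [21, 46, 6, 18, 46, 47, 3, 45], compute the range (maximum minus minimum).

44

Step 1: Identify the maximum value: max = 47
Step 2: Identify the minimum value: min = 3
Step 3: Range = max - min = 47 - 3 = 44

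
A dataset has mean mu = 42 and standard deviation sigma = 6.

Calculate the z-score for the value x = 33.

-1.5

Step 1: Recall the z-score formula: z = (x - mu) / sigma
Step 2: Substitute values: z = (33 - 42) / 6
Step 3: z = -9 / 6 = -1.5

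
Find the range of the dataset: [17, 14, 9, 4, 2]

15

Step 1: Identify the maximum value: max = 17
Step 2: Identify the minimum value: min = 2
Step 3: Range = max - min = 17 - 2 = 15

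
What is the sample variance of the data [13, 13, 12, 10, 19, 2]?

30.7

Step 1: Compute the mean: (13 + 13 + 12 + 10 + 19 + 2) / 6 = 11.5
Step 2: Compute squared deviations from the mean:
  (13 - 11.5)^2 = 2.25
  (13 - 11.5)^2 = 2.25
  (12 - 11.5)^2 = 0.25
  (10 - 11.5)^2 = 2.25
  (19 - 11.5)^2 = 56.25
  (2 - 11.5)^2 = 90.25
Step 3: Sum of squared deviations = 153.5
Step 4: Sample variance = 153.5 / 5 = 30.7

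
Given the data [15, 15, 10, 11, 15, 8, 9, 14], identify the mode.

15

Step 1: Count the frequency of each value:
  8: appears 1 time(s)
  9: appears 1 time(s)
  10: appears 1 time(s)
  11: appears 1 time(s)
  14: appears 1 time(s)
  15: appears 3 time(s)
Step 2: The value 15 appears most frequently (3 times).
Step 3: Mode = 15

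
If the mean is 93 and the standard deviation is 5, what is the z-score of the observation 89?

-0.8

Step 1: Recall the z-score formula: z = (x - mu) / sigma
Step 2: Substitute values: z = (89 - 93) / 5
Step 3: z = -4 / 5 = -0.8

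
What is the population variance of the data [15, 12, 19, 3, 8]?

30.64

Step 1: Compute the mean: (15 + 12 + 19 + 3 + 8) / 5 = 11.4
Step 2: Compute squared deviations from the mean:
  (15 - 11.4)^2 = 12.96
  (12 - 11.4)^2 = 0.36
  (19 - 11.4)^2 = 57.76
  (3 - 11.4)^2 = 70.56
  (8 - 11.4)^2 = 11.56
Step 3: Sum of squared deviations = 153.2
Step 4: Population variance = 153.2 / 5 = 30.64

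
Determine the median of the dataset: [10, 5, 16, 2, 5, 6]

5.5

Step 1: Sort the data in ascending order: [2, 5, 5, 6, 10, 16]
Step 2: The number of values is n = 6.
Step 3: Since n is even, the median is the average of positions 3 and 4:
  Median = (5 + 6) / 2 = 5.5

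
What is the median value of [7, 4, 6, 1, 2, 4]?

4

Step 1: Sort the data in ascending order: [1, 2, 4, 4, 6, 7]
Step 2: The number of values is n = 6.
Step 3: Since n is even, the median is the average of positions 3 and 4:
  Median = (4 + 4) / 2 = 4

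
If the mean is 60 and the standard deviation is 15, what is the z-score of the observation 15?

-3

Step 1: Recall the z-score formula: z = (x - mu) / sigma
Step 2: Substitute values: z = (15 - 60) / 15
Step 3: z = -45 / 15 = -3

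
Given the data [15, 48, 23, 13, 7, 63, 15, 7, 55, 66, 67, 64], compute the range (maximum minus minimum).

60

Step 1: Identify the maximum value: max = 67
Step 2: Identify the minimum value: min = 7
Step 3: Range = max - min = 67 - 7 = 60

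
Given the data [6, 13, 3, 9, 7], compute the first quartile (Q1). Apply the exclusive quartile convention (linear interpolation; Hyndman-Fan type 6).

4.5

Step 1: Sort the data: [3, 6, 7, 9, 13]
Step 2: n = 5
Step 3: Using the exclusive quartile method:
  Q1 = 4.5
  Q2 (median) = 7
  Q3 = 11
  IQR = Q3 - Q1 = 11 - 4.5 = 6.5
Step 4: Q1 = 4.5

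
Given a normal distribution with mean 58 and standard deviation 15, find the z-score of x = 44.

-0.9333

Step 1: Recall the z-score formula: z = (x - mu) / sigma
Step 2: Substitute values: z = (44 - 58) / 15
Step 3: z = -14 / 15 = -0.9333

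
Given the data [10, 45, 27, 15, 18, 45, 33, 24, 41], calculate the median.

27

Step 1: Sort the data in ascending order: [10, 15, 18, 24, 27, 33, 41, 45, 45]
Step 2: The number of values is n = 9.
Step 3: Since n is odd, the median is the middle value at position 5: 27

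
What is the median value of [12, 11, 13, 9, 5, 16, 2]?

11

Step 1: Sort the data in ascending order: [2, 5, 9, 11, 12, 13, 16]
Step 2: The number of values is n = 7.
Step 3: Since n is odd, the median is the middle value at position 4: 11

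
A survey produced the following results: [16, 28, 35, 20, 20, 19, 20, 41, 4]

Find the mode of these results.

20

Step 1: Count the frequency of each value:
  4: appears 1 time(s)
  16: appears 1 time(s)
  19: appears 1 time(s)
  20: appears 3 time(s)
  28: appears 1 time(s)
  35: appears 1 time(s)
  41: appears 1 time(s)
Step 2: The value 20 appears most frequently (3 times).
Step 3: Mode = 20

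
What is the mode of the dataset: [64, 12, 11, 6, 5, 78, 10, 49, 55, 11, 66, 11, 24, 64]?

11

Step 1: Count the frequency of each value:
  5: appears 1 time(s)
  6: appears 1 time(s)
  10: appears 1 time(s)
  11: appears 3 time(s)
  12: appears 1 time(s)
  24: appears 1 time(s)
  49: appears 1 time(s)
  55: appears 1 time(s)
  64: appears 2 time(s)
  66: appears 1 time(s)
  78: appears 1 time(s)
Step 2: The value 11 appears most frequently (3 times).
Step 3: Mode = 11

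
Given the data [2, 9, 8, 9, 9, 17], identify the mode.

9

Step 1: Count the frequency of each value:
  2: appears 1 time(s)
  8: appears 1 time(s)
  9: appears 3 time(s)
  17: appears 1 time(s)
Step 2: The value 9 appears most frequently (3 times).
Step 3: Mode = 9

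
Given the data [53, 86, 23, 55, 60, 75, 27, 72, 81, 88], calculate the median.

66

Step 1: Sort the data in ascending order: [23, 27, 53, 55, 60, 72, 75, 81, 86, 88]
Step 2: The number of values is n = 10.
Step 3: Since n is even, the median is the average of positions 5 and 6:
  Median = (60 + 72) / 2 = 66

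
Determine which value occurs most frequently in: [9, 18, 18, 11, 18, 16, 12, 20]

18

Step 1: Count the frequency of each value:
  9: appears 1 time(s)
  11: appears 1 time(s)
  12: appears 1 time(s)
  16: appears 1 time(s)
  18: appears 3 time(s)
  20: appears 1 time(s)
Step 2: The value 18 appears most frequently (3 times).
Step 3: Mode = 18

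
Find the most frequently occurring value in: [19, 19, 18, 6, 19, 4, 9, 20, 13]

19

Step 1: Count the frequency of each value:
  4: appears 1 time(s)
  6: appears 1 time(s)
  9: appears 1 time(s)
  13: appears 1 time(s)
  18: appears 1 time(s)
  19: appears 3 time(s)
  20: appears 1 time(s)
Step 2: The value 19 appears most frequently (3 times).
Step 3: Mode = 19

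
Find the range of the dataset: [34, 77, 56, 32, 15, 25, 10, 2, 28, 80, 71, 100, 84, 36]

98

Step 1: Identify the maximum value: max = 100
Step 2: Identify the minimum value: min = 2
Step 3: Range = max - min = 100 - 2 = 98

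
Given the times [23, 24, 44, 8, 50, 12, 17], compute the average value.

25.4286

Step 1: Sum all values: 23 + 24 + 44 + 8 + 50 + 12 + 17 = 178
Step 2: Count the number of values: n = 7
Step 3: Mean = sum / n = 178 / 7 = 25.4286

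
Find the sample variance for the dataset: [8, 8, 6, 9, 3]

5.7

Step 1: Compute the mean: (8 + 8 + 6 + 9 + 3) / 5 = 6.8
Step 2: Compute squared deviations from the mean:
  (8 - 6.8)^2 = 1.44
  (8 - 6.8)^2 = 1.44
  (6 - 6.8)^2 = 0.64
  (9 - 6.8)^2 = 4.84
  (3 - 6.8)^2 = 14.44
Step 3: Sum of squared deviations = 22.8
Step 4: Sample variance = 22.8 / 4 = 5.7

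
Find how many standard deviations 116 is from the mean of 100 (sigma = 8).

2

Step 1: Recall the z-score formula: z = (x - mu) / sigma
Step 2: Substitute values: z = (116 - 100) / 8
Step 3: z = 16 / 8 = 2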